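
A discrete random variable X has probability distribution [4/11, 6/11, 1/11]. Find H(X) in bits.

H(X) = -Σ p(x) log₂ p(x)
  -4/11 × log₂(4/11) = 0.5307
  -6/11 × log₂(6/11) = 0.4770
  -1/11 × log₂(1/11) = 0.3145
H(X) = 1.3222 bits


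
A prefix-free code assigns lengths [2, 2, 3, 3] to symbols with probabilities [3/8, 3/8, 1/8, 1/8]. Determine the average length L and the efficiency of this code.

Average length L = Σ p_i × l_i = 2.2500 bits
Entropy H = 1.8113 bits
Efficiency η = H/L × 100% = 80.50%


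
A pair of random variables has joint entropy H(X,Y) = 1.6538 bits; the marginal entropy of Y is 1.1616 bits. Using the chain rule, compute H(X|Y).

Chain rule: H(X,Y) = H(X|Y) + H(Y)
H(X|Y) = H(X,Y) - H(Y) = 1.6538 - 1.1616 = 0.4922 bits


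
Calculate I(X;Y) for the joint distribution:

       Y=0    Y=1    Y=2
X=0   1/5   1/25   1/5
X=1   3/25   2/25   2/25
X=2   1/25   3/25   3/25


H(X) = 1.5496, H(Y) = 1.5535, H(X,Y) = 2.9845
I(X;Y) = H(X) + H(Y) - H(X,Y) = 0.1186 bits


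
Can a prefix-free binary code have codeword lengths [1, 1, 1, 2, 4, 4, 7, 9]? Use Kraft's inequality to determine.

Kraft inequality: Σ 2^(-l_i) ≤ 1 for prefix-free code
Calculating: 2^(-1) + 2^(-1) + 2^(-1) + 2^(-2) + 2^(-4) + 2^(-4) + 2^(-7) + 2^(-9)
= 0.5 + 0.5 + 0.5 + 0.25 + 0.0625 + 0.0625 + 0.0078125 + 0.001953125
= 1.8848
Since 1.8848 > 1, prefix-free code does not exist


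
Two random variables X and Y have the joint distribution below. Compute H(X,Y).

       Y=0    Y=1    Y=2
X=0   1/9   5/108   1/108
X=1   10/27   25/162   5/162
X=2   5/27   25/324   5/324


H(X,Y) = -Σ p(x,y) log₂ p(x,y)
  p(0,0)=1/9: -0.1111 × log₂(0.1111) = 0.3522
  p(0,1)=5/108: -0.0463 × log₂(0.0463) = 0.2052
  p(0,2)=1/108: -0.0093 × log₂(0.0093) = 0.0625
  p(1,0)=10/27: -0.3704 × log₂(0.3704) = 0.5307
  p(1,1)=25/162: -0.1543 × log₂(0.1543) = 0.4160
  p(1,2)=5/162: -0.0309 × log₂(0.0309) = 0.1549
  p(2,0)=5/27: -0.1852 × log₂(0.1852) = 0.4505
  p(2,1)=25/324: -0.0772 × log₂(0.0772) = 0.2852
  p(2,2)=5/324: -0.0154 × log₂(0.0154) = 0.0929
H(X,Y) = 2.5502 bits


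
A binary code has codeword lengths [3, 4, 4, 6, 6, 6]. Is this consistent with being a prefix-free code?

Kraft inequality: Σ 2^(-l_i) ≤ 1 for prefix-free code
Calculating: 2^(-3) + 2^(-4) + 2^(-4) + 2^(-6) + 2^(-6) + 2^(-6)
= 0.125 + 0.0625 + 0.0625 + 0.015625 + 0.015625 + 0.015625
= 0.2969
Since 0.2969 ≤ 1, prefix-free code exists


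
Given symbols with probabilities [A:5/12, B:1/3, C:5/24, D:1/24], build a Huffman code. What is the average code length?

Huffman tree construction:
Combine smallest probabilities repeatedly
Resulting codes:
  A: 0 (length 1)
  B: 11 (length 2)
  C: 101 (length 3)
  D: 100 (length 3)
Average length = Σ p(s) × length(s) = 1.8333 bits


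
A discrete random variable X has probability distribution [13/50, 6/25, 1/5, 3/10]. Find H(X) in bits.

H(X) = -Σ p(x) log₂ p(x)
  -13/50 × log₂(13/50) = 0.5053
  -6/25 × log₂(6/25) = 0.4941
  -1/5 × log₂(1/5) = 0.4644
  -3/10 × log₂(3/10) = 0.5211
H(X) = 1.9849 bits


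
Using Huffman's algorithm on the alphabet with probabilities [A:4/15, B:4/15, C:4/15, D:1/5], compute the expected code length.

Huffman tree construction:
Combine smallest probabilities repeatedly
Resulting codes:
  A: 01 (length 2)
  B: 10 (length 2)
  C: 11 (length 2)
  D: 00 (length 2)
Average length = Σ p(s) × length(s) = 2.0000 bits


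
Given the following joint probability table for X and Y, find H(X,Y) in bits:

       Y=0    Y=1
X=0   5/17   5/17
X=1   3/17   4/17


H(X,Y) = -Σ p(x,y) log₂ p(x,y)
  p(0,0)=5/17: -0.2941 × log₂(0.2941) = 0.5193
  p(0,1)=5/17: -0.2941 × log₂(0.2941) = 0.5193
  p(1,0)=3/17: -0.1765 × log₂(0.1765) = 0.4416
  p(1,1)=4/17: -0.2353 × log₂(0.2353) = 0.4912
H(X,Y) = 1.9713 bits


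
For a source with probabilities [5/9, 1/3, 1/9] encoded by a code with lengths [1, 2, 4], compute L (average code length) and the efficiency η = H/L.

Average length L = Σ p_i × l_i = 1.6667 bits
Entropy H = 1.3516 bits
Efficiency η = H/L × 100% = 81.10%


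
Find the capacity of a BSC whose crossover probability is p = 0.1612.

For BSC with error probability p:
C = 1 - H(p) where H(p) is binary entropy
H(0.1612) = -0.1612 × log₂(0.1612) - 0.8388 × log₂(0.8388)
H(p) = 0.6372
C = 1 - 0.6372 = 0.3628 bits/use


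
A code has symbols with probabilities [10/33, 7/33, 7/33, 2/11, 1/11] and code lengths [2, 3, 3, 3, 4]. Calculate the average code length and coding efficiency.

Average length L = Σ p_i × l_i = 2.7879 bits
Entropy H = 2.2327 bits
Efficiency η = H/L × 100% = 80.08%


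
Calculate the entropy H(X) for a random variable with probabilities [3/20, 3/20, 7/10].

H(X) = -Σ p(x) log₂ p(x)
  -3/20 × log₂(3/20) = 0.4105
  -3/20 × log₂(3/20) = 0.4105
  -7/10 × log₂(7/10) = 0.3602
H(X) = 1.1813 bits


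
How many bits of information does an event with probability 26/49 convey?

Information content I(x) = -log₂(p(x))
I = -log₂(26/49) = -log₂(0.5306)
I = 0.9143 bits


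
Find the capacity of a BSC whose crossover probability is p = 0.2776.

For BSC with error probability p:
C = 1 - H(p) where H(p) is binary entropy
H(0.2776) = -0.2776 × log₂(0.2776) - 0.7224 × log₂(0.7224)
H(p) = 0.8522
C = 1 - 0.8522 = 0.1478 bits/use


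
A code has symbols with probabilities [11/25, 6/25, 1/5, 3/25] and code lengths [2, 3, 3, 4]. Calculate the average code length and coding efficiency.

Average length L = Σ p_i × l_i = 2.6800 bits
Entropy H = 1.8467 bits
Efficiency η = H/L × 100% = 68.91%


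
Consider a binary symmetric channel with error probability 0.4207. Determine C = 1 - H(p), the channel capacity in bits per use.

For BSC with error probability p:
C = 1 - H(p) where H(p) is binary entropy
H(0.4207) = -0.4207 × log₂(0.4207) - 0.5793 × log₂(0.5793)
H(p) = 0.9818
C = 1 - 0.9818 = 0.0182 bits/use


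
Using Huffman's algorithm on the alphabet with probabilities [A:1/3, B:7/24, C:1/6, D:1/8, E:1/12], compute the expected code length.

Huffman tree construction:
Combine smallest probabilities repeatedly
Resulting codes:
  A: 11 (length 2)
  B: 10 (length 2)
  C: 00 (length 2)
  D: 011 (length 3)
  E: 010 (length 3)
Average length = Σ p(s) × length(s) = 2.2083 bits


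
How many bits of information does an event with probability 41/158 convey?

Information content I(x) = -log₂(p(x))
I = -log₂(41/158) = -log₂(0.2595)
I = 1.9462 bits


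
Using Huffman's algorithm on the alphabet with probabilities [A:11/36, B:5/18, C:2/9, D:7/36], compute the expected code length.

Huffman tree construction:
Combine smallest probabilities repeatedly
Resulting codes:
  A: 11 (length 2)
  B: 10 (length 2)
  C: 01 (length 2)
  D: 00 (length 2)
Average length = Σ p(s) × length(s) = 2.0000 bits


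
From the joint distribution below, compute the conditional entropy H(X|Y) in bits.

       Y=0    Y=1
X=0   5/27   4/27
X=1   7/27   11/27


H(X|Y) = Σ_y p(y) H(X|Y=y)
  p(Y=0) = 4/9, H(X|Y=0) = 0.9799
  p(Y=1) = 5/9, H(X|Y=1) = 0.8366
H(X|Y) = 0.4444×0.9799 + 0.5556×0.8366 = 0.9003 bits


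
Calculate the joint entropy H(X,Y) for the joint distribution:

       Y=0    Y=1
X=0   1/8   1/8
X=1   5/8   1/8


H(X,Y) = -Σ p(x,y) log₂ p(x,y)
  p(0,0)=1/8: -0.1250 × log₂(0.1250) = 0.3750
  p(0,1)=1/8: -0.1250 × log₂(0.1250) = 0.3750
  p(1,0)=5/8: -0.6250 × log₂(0.6250) = 0.4238
  p(1,1)=1/8: -0.1250 × log₂(0.1250) = 0.3750
H(X,Y) = 1.5488 bits


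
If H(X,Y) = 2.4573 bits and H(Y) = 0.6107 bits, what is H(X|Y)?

Chain rule: H(X,Y) = H(X|Y) + H(Y)
H(X|Y) = H(X,Y) - H(Y) = 2.4573 - 0.6107 = 1.8466 bits


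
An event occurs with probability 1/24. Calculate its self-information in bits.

Information content I(x) = -log₂(p(x))
I = -log₂(1/24) = -log₂(0.0417)
I = 4.5850 bits


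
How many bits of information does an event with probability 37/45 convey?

Information content I(x) = -log₂(p(x))
I = -log₂(37/45) = -log₂(0.8222)
I = 0.2824 bits


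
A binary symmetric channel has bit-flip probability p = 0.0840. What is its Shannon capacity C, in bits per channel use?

For BSC with error probability p:
C = 1 - H(p) where H(p) is binary entropy
H(0.0840) = -0.0840 × log₂(0.0840) - 0.9160 × log₂(0.9160)
H(p) = 0.4161
C = 1 - 0.4161 = 0.5839 bits/use


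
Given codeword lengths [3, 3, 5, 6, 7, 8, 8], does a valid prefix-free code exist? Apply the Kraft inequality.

Kraft inequality: Σ 2^(-l_i) ≤ 1 for prefix-free code
Calculating: 2^(-3) + 2^(-3) + 2^(-5) + 2^(-6) + 2^(-7) + 2^(-8) + 2^(-8)
= 0.125 + 0.125 + 0.03125 + 0.015625 + 0.0078125 + 0.00390625 + 0.00390625
= 0.3125
Since 0.3125 ≤ 1, prefix-free code exists


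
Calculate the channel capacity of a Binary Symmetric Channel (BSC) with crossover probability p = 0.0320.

For BSC with error probability p:
C = 1 - H(p) where H(p) is binary entropy
H(0.0320) = -0.0320 × log₂(0.0320) - 0.9680 × log₂(0.9680)
H(p) = 0.2043
C = 1 - 0.2043 = 0.7957 bits/use


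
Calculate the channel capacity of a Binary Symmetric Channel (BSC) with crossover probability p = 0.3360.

For BSC with error probability p:
C = 1 - H(p) where H(p) is binary entropy
H(0.3360) = -0.3360 × log₂(0.3360) - 0.6640 × log₂(0.6640)
H(p) = 0.9209
C = 1 - 0.9209 = 0.0791 bits/use


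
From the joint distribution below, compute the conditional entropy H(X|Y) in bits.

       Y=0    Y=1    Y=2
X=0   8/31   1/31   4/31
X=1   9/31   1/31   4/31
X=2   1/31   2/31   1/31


H(X|Y) = Σ_y p(y) H(X|Y=y)
  p(Y=0) = 18/31, H(X|Y=0) = 1.2516
  p(Y=1) = 4/31, H(X|Y=1) = 1.5000
  p(Y=2) = 9/31, H(X|Y=2) = 1.3921
H(X|Y) = 0.5806×1.2516 + 0.1290×1.5000 + 0.2903×1.3921 = 1.3245 bits


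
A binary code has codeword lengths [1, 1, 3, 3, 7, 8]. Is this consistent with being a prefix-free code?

Kraft inequality: Σ 2^(-l_i) ≤ 1 for prefix-free code
Calculating: 2^(-1) + 2^(-1) + 2^(-3) + 2^(-3) + 2^(-7) + 2^(-8)
= 0.5 + 0.5 + 0.125 + 0.125 + 0.0078125 + 0.00390625
= 1.2617
Since 1.2617 > 1, prefix-free code does not exist


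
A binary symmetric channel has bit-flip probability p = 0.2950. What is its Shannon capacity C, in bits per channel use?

For BSC with error probability p:
C = 1 - H(p) where H(p) is binary entropy
H(0.2950) = -0.2950 × log₂(0.2950) - 0.7050 × log₂(0.7050)
H(p) = 0.8751
C = 1 - 0.8751 = 0.1249 bits/use


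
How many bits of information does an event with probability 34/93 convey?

Information content I(x) = -log₂(p(x))
I = -log₂(34/93) = -log₂(0.3656)
I = 1.4517 bits


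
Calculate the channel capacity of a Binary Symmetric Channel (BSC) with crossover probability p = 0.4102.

For BSC with error probability p:
C = 1 - H(p) where H(p) is binary entropy
H(0.4102) = -0.4102 × log₂(0.4102) - 0.5898 × log₂(0.5898)
H(p) = 0.9766
C = 1 - 0.9766 = 0.0234 bits/use


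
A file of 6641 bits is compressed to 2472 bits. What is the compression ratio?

Compression ratio = Original / Compressed
= 6641 / 2472 = 2.69:1


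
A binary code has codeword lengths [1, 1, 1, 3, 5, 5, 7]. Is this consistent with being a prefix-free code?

Kraft inequality: Σ 2^(-l_i) ≤ 1 for prefix-free code
Calculating: 2^(-1) + 2^(-1) + 2^(-1) + 2^(-3) + 2^(-5) + 2^(-5) + 2^(-7)
= 0.5 + 0.5 + 0.5 + 0.125 + 0.03125 + 0.03125 + 0.0078125
= 1.6953
Since 1.6953 > 1, prefix-free code does not exist


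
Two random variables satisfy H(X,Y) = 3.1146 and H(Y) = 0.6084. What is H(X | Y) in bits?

Chain rule: H(X,Y) = H(X|Y) + H(Y)
H(X|Y) = H(X,Y) - H(Y) = 3.1146 - 0.6084 = 2.5062 bits


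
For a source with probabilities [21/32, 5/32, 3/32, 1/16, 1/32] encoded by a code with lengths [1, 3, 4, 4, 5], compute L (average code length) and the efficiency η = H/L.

Average length L = Σ p_i × l_i = 1.9062 bits
Entropy H = 1.5437 bits
Efficiency η = H/L × 100% = 80.98%


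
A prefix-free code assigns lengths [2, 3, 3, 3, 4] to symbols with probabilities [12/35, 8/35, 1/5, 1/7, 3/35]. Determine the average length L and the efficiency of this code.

Average length L = Σ p_i × l_i = 2.7429 bits
Entropy H = 2.1854 bits
Efficiency η = H/L × 100% = 79.68%


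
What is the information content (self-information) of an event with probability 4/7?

Information content I(x) = -log₂(p(x))
I = -log₂(4/7) = -log₂(0.5714)
I = 0.8074 bits


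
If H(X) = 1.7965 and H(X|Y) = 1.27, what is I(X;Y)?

I(X;Y) = H(X) - H(X|Y)
I(X;Y) = 1.7965 - 1.27 = 0.5265 bits


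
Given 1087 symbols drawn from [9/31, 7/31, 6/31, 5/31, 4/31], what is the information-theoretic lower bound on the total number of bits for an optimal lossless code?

Entropy H = 2.2671 bits/symbol
Minimum bits = H × n = 2.2671 × 1087
= 2464.33 bits


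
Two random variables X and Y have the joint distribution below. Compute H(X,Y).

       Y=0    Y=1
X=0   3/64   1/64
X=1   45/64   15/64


H(X,Y) = -Σ p(x,y) log₂ p(x,y)
  p(0,0)=3/64: -0.0469 × log₂(0.0469) = 0.2070
  p(0,1)=1/64: -0.0156 × log₂(0.0156) = 0.0938
  p(1,0)=45/64: -0.7031 × log₂(0.7031) = 0.3573
  p(1,1)=15/64: -0.2344 × log₂(0.2344) = 0.4906
H(X,Y) = 1.1486 bits


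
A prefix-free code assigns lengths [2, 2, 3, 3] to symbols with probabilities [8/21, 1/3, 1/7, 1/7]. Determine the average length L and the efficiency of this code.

Average length L = Σ p_i × l_i = 2.2857 bits
Entropy H = 1.8608 bits
Efficiency η = H/L × 100% = 81.41%


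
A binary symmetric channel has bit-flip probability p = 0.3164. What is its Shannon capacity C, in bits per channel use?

For BSC with error probability p:
C = 1 - H(p) where H(p) is binary entropy
H(0.3164) = -0.3164 × log₂(0.3164) - 0.6836 × log₂(0.6836)
H(p) = 0.9004
C = 1 - 0.9004 = 0.0996 bits/use


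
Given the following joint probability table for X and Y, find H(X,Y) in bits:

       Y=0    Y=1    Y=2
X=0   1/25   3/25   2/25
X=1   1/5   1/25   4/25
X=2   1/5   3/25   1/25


H(X,Y) = -Σ p(x,y) log₂ p(x,y)
  p(0,0)=1/25: -0.0400 × log₂(0.0400) = 0.1858
  p(0,1)=3/25: -0.1200 × log₂(0.1200) = 0.3671
  p(0,2)=2/25: -0.0800 × log₂(0.0800) = 0.2915
  p(1,0)=1/5: -0.2000 × log₂(0.2000) = 0.4644
  p(1,1)=1/25: -0.0400 × log₂(0.0400) = 0.1858
  p(1,2)=4/25: -0.1600 × log₂(0.1600) = 0.4230
  p(2,0)=1/5: -0.2000 × log₂(0.2000) = 0.4644
  p(2,1)=3/25: -0.1200 × log₂(0.1200) = 0.3671
  p(2,2)=1/25: -0.0400 × log₂(0.0400) = 0.1858
H(X,Y) = 2.9347 bits


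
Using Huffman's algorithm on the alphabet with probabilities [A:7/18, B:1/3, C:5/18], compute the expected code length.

Huffman tree construction:
Combine smallest probabilities repeatedly
Resulting codes:
  A: 0 (length 1)
  B: 11 (length 2)
  C: 10 (length 2)
Average length = Σ p(s) × length(s) = 1.6111 bits


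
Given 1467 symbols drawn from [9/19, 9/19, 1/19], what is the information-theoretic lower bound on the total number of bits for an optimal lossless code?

Entropy H = 1.2448 bits/symbol
Minimum bits = H × n = 1.2448 × 1467
= 1826.18 bits


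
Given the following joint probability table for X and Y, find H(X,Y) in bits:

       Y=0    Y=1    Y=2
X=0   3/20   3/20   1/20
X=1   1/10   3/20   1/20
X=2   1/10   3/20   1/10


H(X,Y) = -Σ p(x,y) log₂ p(x,y)
  p(0,0)=3/20: -0.1500 × log₂(0.1500) = 0.4105
  p(0,1)=3/20: -0.1500 × log₂(0.1500) = 0.4105
  p(0,2)=1/20: -0.0500 × log₂(0.0500) = 0.2161
  p(1,0)=1/10: -0.1000 × log₂(0.1000) = 0.3322
  p(1,1)=3/20: -0.1500 × log₂(0.1500) = 0.4105
  p(1,2)=1/20: -0.0500 × log₂(0.0500) = 0.2161
  p(2,0)=1/10: -0.1000 × log₂(0.1000) = 0.3322
  p(2,1)=3/20: -0.1500 × log₂(0.1500) = 0.4105
  p(2,2)=1/10: -0.1000 × log₂(0.1000) = 0.3322
H(X,Y) = 3.0710 bits


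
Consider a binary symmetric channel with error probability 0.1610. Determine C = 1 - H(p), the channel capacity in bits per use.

For BSC with error probability p:
C = 1 - H(p) where H(p) is binary entropy
H(0.1610) = -0.1610 × log₂(0.1610) - 0.8390 × log₂(0.8390)
H(p) = 0.6367
C = 1 - 0.6367 = 0.3633 bits/use


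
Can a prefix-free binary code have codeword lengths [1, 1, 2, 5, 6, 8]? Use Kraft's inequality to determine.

Kraft inequality: Σ 2^(-l_i) ≤ 1 for prefix-free code
Calculating: 2^(-1) + 2^(-1) + 2^(-2) + 2^(-5) + 2^(-6) + 2^(-8)
= 0.5 + 0.5 + 0.25 + 0.03125 + 0.015625 + 0.00390625
= 1.3008
Since 1.3008 > 1, prefix-free code does not exist


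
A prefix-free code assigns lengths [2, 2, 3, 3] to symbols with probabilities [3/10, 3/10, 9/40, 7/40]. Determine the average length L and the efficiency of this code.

Average length L = Σ p_i × l_i = 2.4000 bits
Entropy H = 1.9664 bits
Efficiency η = H/L × 100% = 81.93%


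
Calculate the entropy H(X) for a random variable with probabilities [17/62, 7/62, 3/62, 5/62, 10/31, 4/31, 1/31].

H(X) = -Σ p(x) log₂ p(x)
  -17/62 × log₂(17/62) = 0.5118
  -7/62 × log₂(7/62) = 0.3553
  -3/62 × log₂(3/62) = 0.2114
  -5/62 × log₂(5/62) = 0.2929
  -10/31 × log₂(10/31) = 0.5265
  -4/31 × log₂(4/31) = 0.3812
  -1/31 × log₂(1/31) = 0.1598
H(X) = 2.4390 bits


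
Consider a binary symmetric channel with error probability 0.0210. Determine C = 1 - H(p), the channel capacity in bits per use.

For BSC with error probability p:
C = 1 - H(p) where H(p) is binary entropy
H(0.0210) = -0.0210 × log₂(0.0210) - 0.9790 × log₂(0.9790)
H(p) = 0.1470
C = 1 - 0.1470 = 0.8530 bits/use


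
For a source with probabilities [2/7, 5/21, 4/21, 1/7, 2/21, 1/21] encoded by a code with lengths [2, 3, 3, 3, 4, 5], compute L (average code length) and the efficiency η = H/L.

Average length L = Σ p_i × l_i = 2.9048 bits
Entropy H = 2.3983 bits
Efficiency η = H/L × 100% = 82.56%


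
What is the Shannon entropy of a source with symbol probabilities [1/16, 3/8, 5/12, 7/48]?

H(X) = -Σ p(x) log₂ p(x)
  -1/16 × log₂(1/16) = 0.2500
  -3/8 × log₂(3/8) = 0.5306
  -5/12 × log₂(5/12) = 0.5263
  -7/48 × log₂(7/48) = 0.4051
H(X) = 1.7120 bits


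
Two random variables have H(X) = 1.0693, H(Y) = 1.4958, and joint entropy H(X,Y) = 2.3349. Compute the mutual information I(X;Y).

I(X;Y) = H(X) + H(Y) - H(X,Y)
I(X;Y) = 1.0693 + 1.4958 - 2.3349 = 0.2302 bits


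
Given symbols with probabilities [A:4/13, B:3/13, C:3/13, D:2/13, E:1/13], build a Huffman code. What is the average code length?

Huffman tree construction:
Combine smallest probabilities repeatedly
Resulting codes:
  A: 11 (length 2)
  B: 00 (length 2)
  C: 01 (length 2)
  D: 101 (length 3)
  E: 100 (length 3)
Average length = Σ p(s) × length(s) = 2.2308 bits


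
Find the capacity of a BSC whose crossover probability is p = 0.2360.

For BSC with error probability p:
C = 1 - H(p) where H(p) is binary entropy
H(0.2360) = -0.2360 × log₂(0.2360) - 0.7640 × log₂(0.7640)
H(p) = 0.7883
C = 1 - 0.7883 = 0.2117 bits/use


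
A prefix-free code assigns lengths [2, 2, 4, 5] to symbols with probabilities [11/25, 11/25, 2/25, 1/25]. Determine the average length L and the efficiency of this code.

Average length L = Σ p_i × l_i = 2.2800 bits
Entropy H = 1.5196 bits
Efficiency η = H/L × 100% = 66.65%


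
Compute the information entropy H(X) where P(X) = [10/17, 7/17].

H(X) = -Σ p(x) log₂ p(x)
  -10/17 × log₂(10/17) = 0.4503
  -7/17 × log₂(7/17) = 0.5271
H(X) = 0.9774 bits


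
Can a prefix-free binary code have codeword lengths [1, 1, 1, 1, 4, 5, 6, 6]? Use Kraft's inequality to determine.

Kraft inequality: Σ 2^(-l_i) ≤ 1 for prefix-free code
Calculating: 2^(-1) + 2^(-1) + 2^(-1) + 2^(-1) + 2^(-4) + 2^(-5) + 2^(-6) + 2^(-6)
= 0.5 + 0.5 + 0.5 + 0.5 + 0.0625 + 0.03125 + 0.015625 + 0.015625
= 2.1250
Since 2.1250 > 1, prefix-free code does not exist


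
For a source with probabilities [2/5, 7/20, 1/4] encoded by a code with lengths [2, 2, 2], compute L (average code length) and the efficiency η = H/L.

Average length L = Σ p_i × l_i = 2.0000 bits
Entropy H = 1.5589 bits
Efficiency η = H/L × 100% = 77.94%


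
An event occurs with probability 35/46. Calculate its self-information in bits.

Information content I(x) = -log₂(p(x))
I = -log₂(35/46) = -log₂(0.7609)
I = 0.3943 bits


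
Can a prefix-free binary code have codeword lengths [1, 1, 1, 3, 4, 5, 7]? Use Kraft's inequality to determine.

Kraft inequality: Σ 2^(-l_i) ≤ 1 for prefix-free code
Calculating: 2^(-1) + 2^(-1) + 2^(-1) + 2^(-3) + 2^(-4) + 2^(-5) + 2^(-7)
= 0.5 + 0.5 + 0.5 + 0.125 + 0.0625 + 0.03125 + 0.0078125
= 1.7266
Since 1.7266 > 1, prefix-free code does not exist


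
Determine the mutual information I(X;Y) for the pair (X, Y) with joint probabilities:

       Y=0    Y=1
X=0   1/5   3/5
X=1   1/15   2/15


H(X) = 0.7219, H(Y) = 0.8366, H(X,Y) = 1.5546
I(X;Y) = H(X) + H(Y) - H(X,Y) = 0.0040 bits


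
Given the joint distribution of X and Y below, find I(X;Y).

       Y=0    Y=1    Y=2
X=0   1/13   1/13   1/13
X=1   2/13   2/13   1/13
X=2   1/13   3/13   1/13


H(X) = 1.5486, H(Y) = 1.5262, H(X,Y) = 3.0270
I(X;Y) = H(X) + H(Y) - H(X,Y) = 0.0478 bits


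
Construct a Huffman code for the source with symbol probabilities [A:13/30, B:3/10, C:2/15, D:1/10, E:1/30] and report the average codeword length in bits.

Huffman tree construction:
Combine smallest probabilities repeatedly
Resulting codes:
  A: 0 (length 1)
  B: 11 (length 2)
  C: 100 (length 3)
  D: 1011 (length 4)
  E: 1010 (length 4)
Average length = Σ p(s) × length(s) = 1.9667 bits


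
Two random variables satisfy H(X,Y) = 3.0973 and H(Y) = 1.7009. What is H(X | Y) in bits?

Chain rule: H(X,Y) = H(X|Y) + H(Y)
H(X|Y) = H(X,Y) - H(Y) = 3.0973 - 1.7009 = 1.3964 bits


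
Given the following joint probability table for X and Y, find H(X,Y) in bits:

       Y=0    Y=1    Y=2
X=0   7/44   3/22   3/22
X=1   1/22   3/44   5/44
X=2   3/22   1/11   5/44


H(X,Y) = -Σ p(x,y) log₂ p(x,y)
  p(0,0)=7/44: -0.1591 × log₂(0.1591) = 0.4219
  p(0,1)=3/22: -0.1364 × log₂(0.1364) = 0.3920
  p(0,2)=3/22: -0.1364 × log₂(0.1364) = 0.3920
  p(1,0)=1/22: -0.0455 × log₂(0.0455) = 0.2027
  p(1,1)=3/44: -0.0682 × log₂(0.0682) = 0.2642
  p(1,2)=5/44: -0.1136 × log₂(0.1136) = 0.3565
  p(2,0)=3/22: -0.1364 × log₂(0.1364) = 0.3920
  p(2,1)=1/11: -0.0909 × log₂(0.0909) = 0.3145
  p(2,2)=5/44: -0.1136 × log₂(0.1136) = 0.3565
H(X,Y) = 3.0923 bits


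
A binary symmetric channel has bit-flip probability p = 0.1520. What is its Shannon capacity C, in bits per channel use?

For BSC with error probability p:
C = 1 - H(p) where H(p) is binary entropy
H(0.1520) = -0.1520 × log₂(0.1520) - 0.8480 × log₂(0.8480)
H(p) = 0.6148
C = 1 - 0.6148 = 0.3852 bits/use


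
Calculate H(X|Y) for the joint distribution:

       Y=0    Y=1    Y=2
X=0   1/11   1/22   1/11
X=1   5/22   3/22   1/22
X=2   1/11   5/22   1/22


H(X|Y) = Σ_y p(y) H(X|Y=y)
  p(Y=0) = 9/22, H(X|Y=0) = 1.4355
  p(Y=1) = 9/22, H(X|Y=1) = 1.3516
  p(Y=2) = 2/11, H(X|Y=2) = 1.5000
H(X|Y) = 0.4091×1.4355 + 0.4091×1.3516 + 0.1818×1.5000 = 1.4129 bits


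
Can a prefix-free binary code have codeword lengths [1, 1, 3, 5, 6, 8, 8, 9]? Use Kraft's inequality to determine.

Kraft inequality: Σ 2^(-l_i) ≤ 1 for prefix-free code
Calculating: 2^(-1) + 2^(-1) + 2^(-3) + 2^(-5) + 2^(-6) + 2^(-8) + 2^(-8) + 2^(-9)
= 0.5 + 0.5 + 0.125 + 0.03125 + 0.015625 + 0.00390625 + 0.00390625 + 0.001953125
= 1.1816
Since 1.1816 > 1, prefix-free code does not exist


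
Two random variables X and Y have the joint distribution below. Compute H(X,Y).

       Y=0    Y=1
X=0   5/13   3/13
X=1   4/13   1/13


H(X,Y) = -Σ p(x,y) log₂ p(x,y)
  p(0,0)=5/13: -0.3846 × log₂(0.3846) = 0.5302
  p(0,1)=3/13: -0.2308 × log₂(0.2308) = 0.4882
  p(1,0)=4/13: -0.3077 × log₂(0.3077) = 0.5232
  p(1,1)=1/13: -0.0769 × log₂(0.0769) = 0.2846
H(X,Y) = 1.8262 bits


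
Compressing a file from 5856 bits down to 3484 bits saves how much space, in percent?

Space savings = (1 - Compressed/Original) × 100%
= (1 - 3484/5856) × 100%
= 40.51%


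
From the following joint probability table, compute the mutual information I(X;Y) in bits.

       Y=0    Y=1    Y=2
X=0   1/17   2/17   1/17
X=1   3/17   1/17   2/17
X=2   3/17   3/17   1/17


H(X) = 1.5486, H(Y) = 1.5486, H(X,Y) = 3.0131
I(X;Y) = H(X) + H(Y) - H(X,Y) = 0.0841 bits


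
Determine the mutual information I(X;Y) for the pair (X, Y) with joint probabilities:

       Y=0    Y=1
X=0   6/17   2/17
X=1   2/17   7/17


H(X) = 0.9975, H(Y) = 0.9975, H(X,Y) = 1.7839
I(X;Y) = H(X) + H(Y) - H(X,Y) = 0.2111 bits


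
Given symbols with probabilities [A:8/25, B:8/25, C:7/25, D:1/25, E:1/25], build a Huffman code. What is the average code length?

Huffman tree construction:
Combine smallest probabilities repeatedly
Resulting codes:
  A: 10 (length 2)
  B: 11 (length 2)
  C: 01 (length 2)
  D: 000 (length 3)
  E: 001 (length 3)
Average length = Σ p(s) × length(s) = 2.0800 bits


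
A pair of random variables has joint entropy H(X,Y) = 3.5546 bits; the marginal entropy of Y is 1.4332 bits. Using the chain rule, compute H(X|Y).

Chain rule: H(X,Y) = H(X|Y) + H(Y)
H(X|Y) = H(X,Y) - H(Y) = 3.5546 - 1.4332 = 2.1214 bits


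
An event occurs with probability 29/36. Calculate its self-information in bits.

Information content I(x) = -log₂(p(x))
I = -log₂(29/36) = -log₂(0.8056)
I = 0.3119 bits


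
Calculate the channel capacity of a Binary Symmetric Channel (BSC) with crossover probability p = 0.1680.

For BSC with error probability p:
C = 1 - H(p) where H(p) is binary entropy
H(0.1680) = -0.1680 × log₂(0.1680) - 0.8320 × log₂(0.8320)
H(p) = 0.6531
C = 1 - 0.6531 = 0.3469 bits/use


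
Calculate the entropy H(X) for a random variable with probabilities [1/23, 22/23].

H(X) = -Σ p(x) log₂ p(x)
  -1/23 × log₂(1/23) = 0.1967
  -22/23 × log₂(22/23) = 0.0613
H(X) = 0.2580 bits


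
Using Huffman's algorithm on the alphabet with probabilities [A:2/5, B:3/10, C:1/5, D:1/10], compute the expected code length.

Huffman tree construction:
Combine smallest probabilities repeatedly
Resulting codes:
  A: 0 (length 1)
  B: 10 (length 2)
  C: 111 (length 3)
  D: 110 (length 3)
Average length = Σ p(s) × length(s) = 1.9000 bits


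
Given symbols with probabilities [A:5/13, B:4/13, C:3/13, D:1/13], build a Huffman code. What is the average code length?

Huffman tree construction:
Combine smallest probabilities repeatedly
Resulting codes:
  A: 0 (length 1)
  B: 10 (length 2)
  C: 111 (length 3)
  D: 110 (length 3)
Average length = Σ p(s) × length(s) = 1.9231 bits


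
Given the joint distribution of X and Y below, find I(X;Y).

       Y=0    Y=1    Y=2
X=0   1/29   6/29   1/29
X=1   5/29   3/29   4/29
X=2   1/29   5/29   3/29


H(X) = 1.5632, H(Y) = 1.5147, H(X,Y) = 2.9187
I(X;Y) = H(X) + H(Y) - H(X,Y) = 0.1592 bits


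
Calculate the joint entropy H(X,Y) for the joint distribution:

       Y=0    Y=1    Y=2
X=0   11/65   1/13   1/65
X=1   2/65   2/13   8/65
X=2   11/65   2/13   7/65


H(X,Y) = -Σ p(x,y) log₂ p(x,y)
  p(0,0)=11/65: -0.1692 × log₂(0.1692) = 0.4337
  p(0,1)=1/13: -0.0769 × log₂(0.0769) = 0.2846
  p(0,2)=1/65: -0.0154 × log₂(0.0154) = 0.0927
  p(1,0)=2/65: -0.0308 × log₂(0.0308) = 0.1545
  p(1,1)=2/13: -0.1538 × log₂(0.1538) = 0.4155
  p(1,2)=8/65: -0.1231 × log₂(0.1231) = 0.3720
  p(2,0)=11/65: -0.1692 × log₂(0.1692) = 0.4337
  p(2,1)=2/13: -0.1538 × log₂(0.1538) = 0.4155
  p(2,2)=7/65: -0.1077 × log₂(0.1077) = 0.3462
H(X,Y) = 2.9484 bits


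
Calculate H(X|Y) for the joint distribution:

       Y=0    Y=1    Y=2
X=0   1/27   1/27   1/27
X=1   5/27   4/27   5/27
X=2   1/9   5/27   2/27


H(X|Y) = Σ_y p(y) H(X|Y=y)
  p(Y=0) = 1/3, H(X|Y=0) = 1.3516
  p(Y=1) = 10/27, H(X|Y=1) = 1.3610
  p(Y=2) = 8/27, H(X|Y=2) = 1.2988
H(X|Y) = 0.3333×1.3516 + 0.3704×1.3610 + 0.2963×1.2988 = 1.3394 bits


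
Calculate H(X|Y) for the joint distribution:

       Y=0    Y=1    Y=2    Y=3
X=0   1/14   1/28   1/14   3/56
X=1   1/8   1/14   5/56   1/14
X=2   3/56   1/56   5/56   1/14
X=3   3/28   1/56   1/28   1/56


H(X|Y) = Σ_y p(y) H(X|Y=y)
  p(Y=0) = 5/14, H(X|Y=0) = 1.9261
  p(Y=1) = 1/7, H(X|Y=1) = 1.7500
  p(Y=2) = 2/7, H(X|Y=2) = 1.9238
  p(Y=3) = 3/14, H(X|Y=3) = 1.8554
H(X|Y) = 0.3571×1.9261 + 0.1429×1.7500 + 0.2857×1.9238 + 0.2143×1.8554 = 1.8851 bits


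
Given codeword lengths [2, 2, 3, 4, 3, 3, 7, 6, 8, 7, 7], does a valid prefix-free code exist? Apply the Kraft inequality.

Kraft inequality: Σ 2^(-l_i) ≤ 1 for prefix-free code
Calculating: 2^(-2) + 2^(-2) + 2^(-3) + 2^(-4) + 2^(-3) + 2^(-3) + 2^(-7) + 2^(-6) + 2^(-8) + 2^(-7) + 2^(-7)
= 0.25 + 0.25 + 0.125 + 0.0625 + 0.125 + 0.125 + 0.0078125 + 0.015625 + 0.00390625 + 0.0078125 + 0.0078125
= 0.9805
Since 0.9805 ≤ 1, prefix-free code exists


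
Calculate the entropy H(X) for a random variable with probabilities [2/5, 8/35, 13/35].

H(X) = -Σ p(x) log₂ p(x)
  -2/5 × log₂(2/5) = 0.5288
  -8/35 × log₂(8/35) = 0.4867
  -13/35 × log₂(13/35) = 0.5307
H(X) = 1.5462 bits


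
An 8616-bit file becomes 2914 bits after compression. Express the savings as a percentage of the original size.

Space savings = (1 - Compressed/Original) × 100%
= (1 - 2914/8616) × 100%
= 66.18%


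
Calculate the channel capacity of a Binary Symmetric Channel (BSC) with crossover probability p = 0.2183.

For BSC with error probability p:
C = 1 - H(p) where H(p) is binary entropy
H(0.2183) = -0.2183 × log₂(0.2183) - 0.7817 × log₂(0.7817)
H(p) = 0.7571
C = 1 - 0.7571 = 0.2429 bits/use


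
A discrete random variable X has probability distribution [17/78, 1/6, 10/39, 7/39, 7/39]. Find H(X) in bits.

H(X) = -Σ p(x) log₂ p(x)
  -17/78 × log₂(17/78) = 0.4790
  -1/6 × log₂(1/6) = 0.4308
  -10/39 × log₂(10/39) = 0.5035
  -7/39 × log₂(7/39) = 0.4448
  -7/39 × log₂(7/39) = 0.4448
H(X) = 2.3029 bits


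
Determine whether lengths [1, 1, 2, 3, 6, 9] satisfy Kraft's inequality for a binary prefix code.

Kraft inequality: Σ 2^(-l_i) ≤ 1 for prefix-free code
Calculating: 2^(-1) + 2^(-1) + 2^(-2) + 2^(-3) + 2^(-6) + 2^(-9)
= 0.5 + 0.5 + 0.25 + 0.125 + 0.015625 + 0.001953125
= 1.3926
Since 1.3926 > 1, prefix-free code does not exist


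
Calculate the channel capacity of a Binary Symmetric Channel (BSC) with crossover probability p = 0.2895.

For BSC with error probability p:
C = 1 - H(p) where H(p) is binary entropy
H(0.2895) = -0.2895 × log₂(0.2895) - 0.7105 × log₂(0.7105)
H(p) = 0.8681
C = 1 - 0.8681 = 0.1319 bits/use


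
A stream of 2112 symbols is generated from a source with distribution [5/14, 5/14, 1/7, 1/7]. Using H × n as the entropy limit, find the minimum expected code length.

Entropy H = 1.8631 bits/symbol
Minimum bits = H × n = 1.8631 × 2112
= 3934.91 bits


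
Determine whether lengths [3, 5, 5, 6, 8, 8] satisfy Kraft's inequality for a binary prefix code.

Kraft inequality: Σ 2^(-l_i) ≤ 1 for prefix-free code
Calculating: 2^(-3) + 2^(-5) + 2^(-5) + 2^(-6) + 2^(-8) + 2^(-8)
= 0.125 + 0.03125 + 0.03125 + 0.015625 + 0.00390625 + 0.00390625
= 0.2109
Since 0.2109 ≤ 1, prefix-free code exists


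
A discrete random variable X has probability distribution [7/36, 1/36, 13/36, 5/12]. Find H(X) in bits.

H(X) = -Σ p(x) log₂ p(x)
  -7/36 × log₂(7/36) = 0.4594
  -1/36 × log₂(1/36) = 0.1436
  -13/36 × log₂(13/36) = 0.5306
  -5/12 × log₂(5/12) = 0.5263
H(X) = 1.6599 bits


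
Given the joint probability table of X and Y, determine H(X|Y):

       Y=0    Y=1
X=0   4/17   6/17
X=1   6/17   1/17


H(X|Y) = Σ_y p(y) H(X|Y=y)
  p(Y=0) = 10/17, H(X|Y=0) = 0.9710
  p(Y=1) = 7/17, H(X|Y=1) = 0.5917
H(X|Y) = 0.5882×0.9710 + 0.4118×0.5917 = 0.8148 bits


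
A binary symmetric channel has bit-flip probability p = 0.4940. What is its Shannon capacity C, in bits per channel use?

For BSC with error probability p:
C = 1 - H(p) where H(p) is binary entropy
H(0.4940) = -0.4940 × log₂(0.4940) - 0.5060 × log₂(0.5060)
H(p) = 0.9999
C = 1 - 0.9999 = 0.0001 bits/use


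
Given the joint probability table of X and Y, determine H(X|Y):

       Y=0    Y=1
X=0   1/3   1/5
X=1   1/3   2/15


H(X|Y) = Σ_y p(y) H(X|Y=y)
  p(Y=0) = 2/3, H(X|Y=0) = 1.0000
  p(Y=1) = 1/3, H(X|Y=1) = 0.9710
H(X|Y) = 0.6667×1.0000 + 0.3333×0.9710 = 0.9903 bits


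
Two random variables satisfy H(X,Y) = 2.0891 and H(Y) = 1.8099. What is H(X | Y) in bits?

Chain rule: H(X,Y) = H(X|Y) + H(Y)
H(X|Y) = H(X,Y) - H(Y) = 2.0891 - 1.8099 = 0.2792 bits


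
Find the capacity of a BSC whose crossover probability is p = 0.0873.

For BSC with error probability p:
C = 1 - H(p) where H(p) is binary entropy
H(0.0873) = -0.0873 × log₂(0.0873) - 0.9127 × log₂(0.9127)
H(p) = 0.4274
C = 1 - 0.4274 = 0.5726 bits/use


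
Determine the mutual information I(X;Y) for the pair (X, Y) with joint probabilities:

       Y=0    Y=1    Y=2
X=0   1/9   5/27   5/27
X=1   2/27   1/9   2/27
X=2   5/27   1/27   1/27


H(X) = 1.5175, H(Y) = 1.5790, H(X,Y) = 2.9646
I(X;Y) = H(X) + H(Y) - H(X,Y) = 0.1320 bits


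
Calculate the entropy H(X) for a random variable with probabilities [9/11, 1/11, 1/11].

H(X) = -Σ p(x) log₂ p(x)
  -9/11 × log₂(9/11) = 0.2369
  -1/11 × log₂(1/11) = 0.3145
  -1/11 × log₂(1/11) = 0.3145
H(X) = 0.8659 bits


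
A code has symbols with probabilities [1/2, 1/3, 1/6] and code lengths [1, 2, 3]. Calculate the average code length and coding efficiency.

Average length L = Σ p_i × l_i = 1.6667 bits
Entropy H = 1.4591 bits
Efficiency η = H/L × 100% = 87.55%


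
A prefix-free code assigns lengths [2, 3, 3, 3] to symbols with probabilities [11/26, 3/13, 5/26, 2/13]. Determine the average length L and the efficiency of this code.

Average length L = Σ p_i × l_i = 2.5769 bits
Entropy H = 1.8861 bits
Efficiency η = H/L × 100% = 73.19%


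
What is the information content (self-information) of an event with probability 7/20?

Information content I(x) = -log₂(p(x))
I = -log₂(7/20) = -log₂(0.3500)
I = 1.5146 bits


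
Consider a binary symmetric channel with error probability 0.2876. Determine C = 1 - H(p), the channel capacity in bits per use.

For BSC with error probability p:
C = 1 - H(p) where H(p) is binary entropy
H(0.2876) = -0.2876 × log₂(0.2876) - 0.7124 × log₂(0.7124)
H(p) = 0.8656
C = 1 - 0.8656 = 0.1344 bits/use


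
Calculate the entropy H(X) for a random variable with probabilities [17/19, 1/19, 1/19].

H(X) = -Σ p(x) log₂ p(x)
  -17/19 × log₂(17/19) = 0.1436
  -1/19 × log₂(1/19) = 0.2236
  -1/19 × log₂(1/19) = 0.2236
H(X) = 0.5907 bits


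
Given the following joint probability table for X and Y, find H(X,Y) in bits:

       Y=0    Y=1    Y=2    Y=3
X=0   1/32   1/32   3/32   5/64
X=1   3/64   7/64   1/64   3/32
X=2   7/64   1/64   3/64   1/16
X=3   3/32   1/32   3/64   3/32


H(X,Y) = -Σ p(x,y) log₂ p(x,y)
  p(0,0)=1/32: -0.0312 × log₂(0.0312) = 0.1562
  p(0,1)=1/32: -0.0312 × log₂(0.0312) = 0.1562
  p(0,2)=3/32: -0.0938 × log₂(0.0938) = 0.3202
  p(0,3)=5/64: -0.0781 × log₂(0.0781) = 0.2873
  p(1,0)=3/64: -0.0469 × log₂(0.0469) = 0.2070
  p(1,1)=7/64: -0.1094 × log₂(0.1094) = 0.3492
  p(1,2)=1/64: -0.0156 × log₂(0.0156) = 0.0938
  p(1,3)=3/32: -0.0938 × log₂(0.0938) = 0.3202
  p(2,0)=7/64: -0.1094 × log₂(0.1094) = 0.3492
  p(2,1)=1/64: -0.0156 × log₂(0.0156) = 0.0938
  p(2,2)=3/64: -0.0469 × log₂(0.0469) = 0.2070
  p(2,3)=1/16: -0.0625 × log₂(0.0625) = 0.2500
  p(3,0)=3/32: -0.0938 × log₂(0.0938) = 0.3202
  p(3,1)=1/32: -0.0312 × log₂(0.0312) = 0.1562
  p(3,2)=3/64: -0.0469 × log₂(0.0469) = 0.2070
  p(3,3)=3/32: -0.0938 × log₂(0.0938) = 0.3202
H(X,Y) = 3.7935 bits


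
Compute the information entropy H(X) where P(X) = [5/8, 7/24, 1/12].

H(X) = -Σ p(x) log₂ p(x)
  -5/8 × log₂(5/8) = 0.4238
  -7/24 × log₂(7/24) = 0.5185
  -1/12 × log₂(1/12) = 0.2987
H(X) = 1.2410 bits


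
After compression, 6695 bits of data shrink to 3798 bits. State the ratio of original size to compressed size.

Compression ratio = Original / Compressed
= 6695 / 3798 = 1.76:1


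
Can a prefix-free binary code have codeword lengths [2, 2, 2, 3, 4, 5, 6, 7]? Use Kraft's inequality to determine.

Kraft inequality: Σ 2^(-l_i) ≤ 1 for prefix-free code
Calculating: 2^(-2) + 2^(-2) + 2^(-2) + 2^(-3) + 2^(-4) + 2^(-5) + 2^(-6) + 2^(-7)
= 0.25 + 0.25 + 0.25 + 0.125 + 0.0625 + 0.03125 + 0.015625 + 0.0078125
= 0.9922
Since 0.9922 ≤ 1, prefix-free code exists


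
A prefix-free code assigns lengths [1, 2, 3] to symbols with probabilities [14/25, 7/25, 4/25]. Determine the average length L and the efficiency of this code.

Average length L = Σ p_i × l_i = 1.6000 bits
Entropy H = 1.4057 bits
Efficiency η = H/L × 100% = 87.85%


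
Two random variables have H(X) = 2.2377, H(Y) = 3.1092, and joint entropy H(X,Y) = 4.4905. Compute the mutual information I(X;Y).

I(X;Y) = H(X) + H(Y) - H(X,Y)
I(X;Y) = 2.2377 + 3.1092 - 4.4905 = 0.8564 bits


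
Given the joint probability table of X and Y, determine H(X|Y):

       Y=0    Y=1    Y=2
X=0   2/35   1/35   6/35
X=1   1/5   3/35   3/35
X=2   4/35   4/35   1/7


H(X|Y) = Σ_y p(y) H(X|Y=y)
  p(Y=0) = 13/35, H(X|Y=0) = 1.4196
  p(Y=1) = 8/35, H(X|Y=1) = 1.4056
  p(Y=2) = 2/5, H(X|Y=2) = 1.5306
H(X|Y) = 0.3714×1.4196 + 0.2286×1.4056 + 0.4000×1.5306 = 1.4608 bits


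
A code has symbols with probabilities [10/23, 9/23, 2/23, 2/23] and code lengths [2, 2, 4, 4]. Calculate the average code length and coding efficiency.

Average length L = Σ p_i × l_i = 2.3478 bits
Entropy H = 1.6649 bits
Efficiency η = H/L × 100% = 70.91%


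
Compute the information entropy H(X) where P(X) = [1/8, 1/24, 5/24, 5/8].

H(X) = -Σ p(x) log₂ p(x)
  -1/8 × log₂(1/8) = 0.3750
  -1/24 × log₂(1/24) = 0.1910
  -5/24 × log₂(5/24) = 0.4715
  -5/8 × log₂(5/8) = 0.4238
H(X) = 1.4613 bits


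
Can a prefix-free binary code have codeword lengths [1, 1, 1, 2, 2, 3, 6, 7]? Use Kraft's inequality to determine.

Kraft inequality: Σ 2^(-l_i) ≤ 1 for prefix-free code
Calculating: 2^(-1) + 2^(-1) + 2^(-1) + 2^(-2) + 2^(-2) + 2^(-3) + 2^(-6) + 2^(-7)
= 0.5 + 0.5 + 0.5 + 0.25 + 0.25 + 0.125 + 0.015625 + 0.0078125
= 2.1484
Since 2.1484 > 1, prefix-free code does not exist


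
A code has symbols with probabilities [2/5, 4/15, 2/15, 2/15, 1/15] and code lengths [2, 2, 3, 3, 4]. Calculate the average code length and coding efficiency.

Average length L = Σ p_i × l_i = 2.4000 bits
Entropy H = 2.0729 bits
Efficiency η = H/L × 100% = 86.37%


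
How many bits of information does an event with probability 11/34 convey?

Information content I(x) = -log₂(p(x))
I = -log₂(11/34) = -log₂(0.3235)
I = 1.6280 bits


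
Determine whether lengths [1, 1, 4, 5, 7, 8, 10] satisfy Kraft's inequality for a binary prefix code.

Kraft inequality: Σ 2^(-l_i) ≤ 1 for prefix-free code
Calculating: 2^(-1) + 2^(-1) + 2^(-4) + 2^(-5) + 2^(-7) + 2^(-8) + 2^(-10)
= 0.5 + 0.5 + 0.0625 + 0.03125 + 0.0078125 + 0.00390625 + 0.0009765625
= 1.1064
Since 1.1064 > 1, prefix-free code does not exist


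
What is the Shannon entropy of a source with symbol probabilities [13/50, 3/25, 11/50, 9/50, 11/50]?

H(X) = -Σ p(x) log₂ p(x)
  -13/50 × log₂(13/50) = 0.5053
  -3/25 × log₂(3/25) = 0.3671
  -11/50 × log₂(11/50) = 0.4806
  -9/50 × log₂(9/50) = 0.4453
  -11/50 × log₂(11/50) = 0.4806
H(X) = 2.2788 bits


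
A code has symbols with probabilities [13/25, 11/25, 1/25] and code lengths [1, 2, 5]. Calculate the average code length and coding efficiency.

Average length L = Σ p_i × l_i = 1.6000 bits
Entropy H = 1.1975 bits
Efficiency η = H/L × 100% = 74.84%


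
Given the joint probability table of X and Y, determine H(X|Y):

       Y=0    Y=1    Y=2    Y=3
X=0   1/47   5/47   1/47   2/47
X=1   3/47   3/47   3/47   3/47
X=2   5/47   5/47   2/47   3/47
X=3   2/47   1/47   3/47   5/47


H(X|Y) = Σ_y p(y) H(X|Y=y)
  p(Y=0) = 11/47, H(X|Y=0) = 1.7899
  p(Y=1) = 14/47, H(X|Y=1) = 1.8092
  p(Y=2) = 9/47, H(X|Y=2) = 1.8911
  p(Y=3) = 13/47, H(X|Y=3) = 1.9220
H(X|Y) = 0.2340×1.7899 + 0.2979×1.8092 + 0.1915×1.8911 + 0.2766×1.9220 = 1.8516 bits
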